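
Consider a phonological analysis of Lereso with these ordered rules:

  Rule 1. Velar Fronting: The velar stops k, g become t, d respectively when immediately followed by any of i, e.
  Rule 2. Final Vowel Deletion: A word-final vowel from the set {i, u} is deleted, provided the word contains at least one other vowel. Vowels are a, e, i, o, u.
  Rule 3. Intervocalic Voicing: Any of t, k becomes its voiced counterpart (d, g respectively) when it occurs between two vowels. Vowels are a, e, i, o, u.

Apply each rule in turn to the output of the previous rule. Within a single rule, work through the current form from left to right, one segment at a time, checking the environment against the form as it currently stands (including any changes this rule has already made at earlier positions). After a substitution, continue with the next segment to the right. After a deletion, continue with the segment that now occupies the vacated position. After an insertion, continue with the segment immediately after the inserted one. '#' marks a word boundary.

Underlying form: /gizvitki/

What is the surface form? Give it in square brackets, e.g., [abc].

Rule 1 Velar Fronting: [gizvitki] → [dizvitti]
Rule 2 Final Vowel Deletion: [dizvitti] → [dizvitt]
Rule 3 Intervocalic Voicing: no change — [dizvitt]

[dizvitt]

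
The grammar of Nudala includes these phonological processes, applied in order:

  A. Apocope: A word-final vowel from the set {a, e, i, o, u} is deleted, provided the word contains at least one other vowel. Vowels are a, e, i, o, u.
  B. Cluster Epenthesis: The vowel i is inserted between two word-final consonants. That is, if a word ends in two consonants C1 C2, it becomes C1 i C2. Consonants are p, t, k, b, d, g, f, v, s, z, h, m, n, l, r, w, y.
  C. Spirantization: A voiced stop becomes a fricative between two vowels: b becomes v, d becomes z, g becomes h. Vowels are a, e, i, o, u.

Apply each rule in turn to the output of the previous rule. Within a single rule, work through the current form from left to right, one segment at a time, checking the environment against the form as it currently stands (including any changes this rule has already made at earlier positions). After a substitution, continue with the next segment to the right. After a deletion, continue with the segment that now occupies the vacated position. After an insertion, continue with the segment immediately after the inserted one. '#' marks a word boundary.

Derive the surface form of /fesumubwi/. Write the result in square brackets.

[fesumuviw]

A Apocope: [fesumubwi] → [fesumubw]
B Cluster Epenthesis: [fesumubw] → [fesumubiw]
C Spirantization: [fesumubiw] → [fesumuviw]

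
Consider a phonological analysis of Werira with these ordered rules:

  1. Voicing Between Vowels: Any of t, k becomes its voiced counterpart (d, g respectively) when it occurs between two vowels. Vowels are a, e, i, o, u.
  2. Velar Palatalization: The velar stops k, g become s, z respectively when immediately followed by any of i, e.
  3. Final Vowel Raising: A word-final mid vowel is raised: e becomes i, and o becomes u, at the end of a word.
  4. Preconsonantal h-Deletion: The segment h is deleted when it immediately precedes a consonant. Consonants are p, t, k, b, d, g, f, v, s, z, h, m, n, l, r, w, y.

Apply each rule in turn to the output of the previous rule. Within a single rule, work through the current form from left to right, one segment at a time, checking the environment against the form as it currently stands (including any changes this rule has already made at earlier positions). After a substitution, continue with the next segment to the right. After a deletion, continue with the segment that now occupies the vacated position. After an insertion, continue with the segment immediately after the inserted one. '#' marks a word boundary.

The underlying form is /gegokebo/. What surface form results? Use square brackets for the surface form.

1 Voicing Between Vowels: [gegokebo] → [gegogebo]
2 Velar Palatalization: [gegogebo] → [zegozebo]
3 Final Vowel Raising: [zegozebo] → [zegozebu]
4 Preconsonantal h-Deletion: no change — [zegozebu]

[zegozebu]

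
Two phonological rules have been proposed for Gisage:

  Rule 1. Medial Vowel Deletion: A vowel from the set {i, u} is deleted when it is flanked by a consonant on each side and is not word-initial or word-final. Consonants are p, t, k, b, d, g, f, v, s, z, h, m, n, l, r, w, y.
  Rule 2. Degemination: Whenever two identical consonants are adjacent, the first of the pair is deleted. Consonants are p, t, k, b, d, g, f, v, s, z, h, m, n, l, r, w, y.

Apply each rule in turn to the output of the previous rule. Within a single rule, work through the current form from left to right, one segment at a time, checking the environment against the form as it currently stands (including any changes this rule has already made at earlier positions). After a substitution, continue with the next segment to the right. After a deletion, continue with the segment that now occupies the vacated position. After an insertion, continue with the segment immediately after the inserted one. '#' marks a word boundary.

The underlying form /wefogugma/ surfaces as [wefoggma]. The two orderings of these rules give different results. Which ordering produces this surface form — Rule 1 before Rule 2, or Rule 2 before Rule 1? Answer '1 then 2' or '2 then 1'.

2 then 1

Order 1 then 2:
  1 Medial Vowel Deletion: [wefogugma] → [wefoggma]
  2 Degemination: [wefoggma] → [wefogma]
  result: [wefogma]
Order 2 then 1:
  2 Degemination: no change — [wefogugma]
  1 Medial Vowel Deletion: [wefogugma] → [wefoggma]
  result: [wefoggma]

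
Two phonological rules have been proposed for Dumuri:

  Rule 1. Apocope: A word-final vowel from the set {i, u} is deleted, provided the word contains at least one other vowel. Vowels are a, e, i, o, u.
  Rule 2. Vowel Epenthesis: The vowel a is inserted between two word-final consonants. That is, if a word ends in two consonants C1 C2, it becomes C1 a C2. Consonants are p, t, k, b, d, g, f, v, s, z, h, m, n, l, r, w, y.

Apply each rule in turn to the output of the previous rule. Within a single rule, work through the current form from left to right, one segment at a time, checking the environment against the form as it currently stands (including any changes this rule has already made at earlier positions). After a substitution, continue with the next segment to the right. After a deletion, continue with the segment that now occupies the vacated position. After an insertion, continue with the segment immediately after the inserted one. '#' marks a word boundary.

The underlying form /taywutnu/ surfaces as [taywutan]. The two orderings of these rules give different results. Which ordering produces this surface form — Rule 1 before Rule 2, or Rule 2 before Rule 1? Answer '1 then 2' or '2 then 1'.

1 then 2

Order 1 then 2:
  1 Apocope: [taywutnu] → [taywutn]
  2 Vowel Epenthesis: [taywutn] → [taywutan]
  result: [taywutan]
Order 2 then 1:
  2 Vowel Epenthesis: no change — [taywutnu]
  1 Apocope: [taywutnu] → [taywutn]
  result: [taywutn]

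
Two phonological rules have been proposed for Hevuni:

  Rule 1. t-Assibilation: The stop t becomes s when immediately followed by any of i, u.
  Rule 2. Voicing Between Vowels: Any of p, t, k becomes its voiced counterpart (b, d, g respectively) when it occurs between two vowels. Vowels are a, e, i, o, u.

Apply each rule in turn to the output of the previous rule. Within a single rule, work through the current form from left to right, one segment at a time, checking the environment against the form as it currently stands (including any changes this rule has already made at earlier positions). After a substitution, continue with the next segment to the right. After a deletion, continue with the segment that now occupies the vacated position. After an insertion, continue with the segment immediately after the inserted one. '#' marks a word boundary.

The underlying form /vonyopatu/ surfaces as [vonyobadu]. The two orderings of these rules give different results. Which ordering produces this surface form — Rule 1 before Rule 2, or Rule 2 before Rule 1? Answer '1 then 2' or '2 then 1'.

Order 1 then 2:
  1 t-Assibilation: [vonyopatu] → [vonyopasu]
  2 Voicing Between Vowels: [vonyopasu] → [vonyobasu]
  result: [vonyobasu]
Order 2 then 1:
  2 Voicing Between Vowels: [vonyopatu] → [vonyobadu]
  1 t-Assibilation: no change — [vonyobadu]
  result: [vonyobadu]

2 then 1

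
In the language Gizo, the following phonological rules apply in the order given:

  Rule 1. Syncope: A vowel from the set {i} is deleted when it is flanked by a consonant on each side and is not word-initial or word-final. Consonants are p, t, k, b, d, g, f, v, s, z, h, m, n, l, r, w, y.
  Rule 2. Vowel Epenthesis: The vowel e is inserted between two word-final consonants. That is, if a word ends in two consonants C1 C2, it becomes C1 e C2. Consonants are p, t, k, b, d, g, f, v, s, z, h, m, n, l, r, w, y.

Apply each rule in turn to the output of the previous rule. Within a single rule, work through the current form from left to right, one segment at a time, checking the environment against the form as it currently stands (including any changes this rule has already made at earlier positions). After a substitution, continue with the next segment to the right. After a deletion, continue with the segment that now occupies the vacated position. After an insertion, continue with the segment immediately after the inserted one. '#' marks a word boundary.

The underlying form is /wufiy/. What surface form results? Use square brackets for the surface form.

[wufey]

Rule 1 Syncope: [wufiy] → [wufy]
Rule 2 Vowel Epenthesis: [wufy] → [wufey]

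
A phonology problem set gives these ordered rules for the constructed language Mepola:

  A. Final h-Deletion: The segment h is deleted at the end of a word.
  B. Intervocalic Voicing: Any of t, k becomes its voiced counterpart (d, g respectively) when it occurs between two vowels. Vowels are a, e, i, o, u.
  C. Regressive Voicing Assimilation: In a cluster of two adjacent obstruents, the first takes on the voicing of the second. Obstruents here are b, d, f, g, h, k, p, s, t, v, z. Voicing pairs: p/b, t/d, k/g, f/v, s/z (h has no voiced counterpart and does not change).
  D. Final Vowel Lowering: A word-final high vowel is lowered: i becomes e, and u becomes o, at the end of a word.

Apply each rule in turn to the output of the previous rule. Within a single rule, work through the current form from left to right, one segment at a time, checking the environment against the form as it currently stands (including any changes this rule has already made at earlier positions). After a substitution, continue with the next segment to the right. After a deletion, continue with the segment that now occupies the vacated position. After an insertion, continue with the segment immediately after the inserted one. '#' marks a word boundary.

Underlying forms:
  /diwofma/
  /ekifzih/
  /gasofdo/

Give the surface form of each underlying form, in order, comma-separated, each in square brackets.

[diwofma], [egivze], [gasovdo]

/diwofma/:
  A Final h-Deletion: no change — [diwofma]
  B Intervocalic Voicing: no change — [diwofma]
  C Regressive Voicing Assimilation: no change — [diwofma]
  D Final Vowel Lowering: no change — [diwofma]
/ekifzih/:
  A Final h-Deletion: [ekifzih] → [ekifzi]
  B Intervocalic Voicing: [ekifzi] → [egifzi]
  C Regressive Voicing Assimilation: [egifzi] → [egivzi]
  D Final Vowel Lowering: [egivzi] → [egivze]
/gasofdo/:
  A Final h-Deletion: no change — [gasofdo]
  B Intervocalic Voicing: no change — [gasofdo]
  C Regressive Voicing Assimilation: [gasofdo] → [gasovdo]
  D Final Vowel Lowering: no change — [gasovdo]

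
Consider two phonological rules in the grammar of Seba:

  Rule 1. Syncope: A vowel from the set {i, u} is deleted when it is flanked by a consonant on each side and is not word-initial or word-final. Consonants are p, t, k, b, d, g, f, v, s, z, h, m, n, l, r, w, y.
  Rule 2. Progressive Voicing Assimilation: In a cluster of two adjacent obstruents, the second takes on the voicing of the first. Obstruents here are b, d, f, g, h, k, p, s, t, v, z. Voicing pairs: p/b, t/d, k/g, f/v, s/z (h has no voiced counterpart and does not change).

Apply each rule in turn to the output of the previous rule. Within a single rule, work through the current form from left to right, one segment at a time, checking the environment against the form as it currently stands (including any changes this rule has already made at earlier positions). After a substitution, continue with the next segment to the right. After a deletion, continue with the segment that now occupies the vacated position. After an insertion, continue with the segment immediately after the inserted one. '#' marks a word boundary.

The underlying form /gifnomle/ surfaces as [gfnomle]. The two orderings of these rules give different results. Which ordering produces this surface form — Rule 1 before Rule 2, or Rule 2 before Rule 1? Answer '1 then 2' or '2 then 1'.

Order 1 then 2:
  1 Syncope: [gifnomle] → [gfnomle]
  2 Progressive Voicing Assimilation: [gfnomle] → [gvnomle]
  result: [gvnomle]
Order 2 then 1:
  2 Progressive Voicing Assimilation: no change — [gifnomle]
  1 Syncope: [gifnomle] → [gfnomle]
  result: [gfnomle]

2 then 1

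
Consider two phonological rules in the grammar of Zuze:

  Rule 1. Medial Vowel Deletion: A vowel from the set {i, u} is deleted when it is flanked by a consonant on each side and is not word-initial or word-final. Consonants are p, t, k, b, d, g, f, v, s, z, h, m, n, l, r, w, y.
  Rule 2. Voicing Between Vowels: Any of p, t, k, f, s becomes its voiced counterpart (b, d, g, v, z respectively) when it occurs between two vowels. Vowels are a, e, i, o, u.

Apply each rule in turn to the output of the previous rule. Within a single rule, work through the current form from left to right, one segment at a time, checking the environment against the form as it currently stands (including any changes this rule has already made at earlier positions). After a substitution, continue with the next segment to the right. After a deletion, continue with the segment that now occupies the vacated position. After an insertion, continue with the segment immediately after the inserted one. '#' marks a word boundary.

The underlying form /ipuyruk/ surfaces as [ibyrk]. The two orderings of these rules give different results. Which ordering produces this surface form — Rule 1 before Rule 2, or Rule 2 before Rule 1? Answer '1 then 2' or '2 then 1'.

2 then 1

Order 1 then 2:
  1 Medial Vowel Deletion: [ipuyruk] → [ipyrk]
  2 Voicing Between Vowels: no change — [ipyrk]
  result: [ipyrk]
Order 2 then 1:
  2 Voicing Between Vowels: [ipuyruk] → [ibuyruk]
  1 Medial Vowel Deletion: [ibuyruk] → [ibyrk]
  result: [ibyrk]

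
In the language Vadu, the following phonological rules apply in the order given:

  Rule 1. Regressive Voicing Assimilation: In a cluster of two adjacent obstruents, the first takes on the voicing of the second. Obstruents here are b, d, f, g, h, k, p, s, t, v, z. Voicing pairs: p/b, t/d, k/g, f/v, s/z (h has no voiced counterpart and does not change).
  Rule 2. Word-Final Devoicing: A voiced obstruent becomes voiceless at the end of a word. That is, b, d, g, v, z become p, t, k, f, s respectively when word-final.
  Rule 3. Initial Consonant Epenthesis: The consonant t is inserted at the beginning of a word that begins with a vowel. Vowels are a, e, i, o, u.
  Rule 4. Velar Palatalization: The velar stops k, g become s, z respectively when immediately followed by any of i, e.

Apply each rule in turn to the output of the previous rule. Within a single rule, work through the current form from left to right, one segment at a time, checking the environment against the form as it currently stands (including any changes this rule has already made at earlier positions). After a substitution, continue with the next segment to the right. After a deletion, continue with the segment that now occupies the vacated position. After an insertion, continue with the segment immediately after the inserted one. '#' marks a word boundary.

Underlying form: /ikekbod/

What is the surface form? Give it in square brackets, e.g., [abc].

[tisegbot]

Rule 1 Regressive Voicing Assimilation: [ikekbod] → [ikegbod]
Rule 2 Word-Final Devoicing: [ikegbod] → [ikegbot]
Rule 3 Initial Consonant Epenthesis: [ikegbot] → [tikegbot]
Rule 4 Velar Palatalization: [tikegbot] → [tisegbot]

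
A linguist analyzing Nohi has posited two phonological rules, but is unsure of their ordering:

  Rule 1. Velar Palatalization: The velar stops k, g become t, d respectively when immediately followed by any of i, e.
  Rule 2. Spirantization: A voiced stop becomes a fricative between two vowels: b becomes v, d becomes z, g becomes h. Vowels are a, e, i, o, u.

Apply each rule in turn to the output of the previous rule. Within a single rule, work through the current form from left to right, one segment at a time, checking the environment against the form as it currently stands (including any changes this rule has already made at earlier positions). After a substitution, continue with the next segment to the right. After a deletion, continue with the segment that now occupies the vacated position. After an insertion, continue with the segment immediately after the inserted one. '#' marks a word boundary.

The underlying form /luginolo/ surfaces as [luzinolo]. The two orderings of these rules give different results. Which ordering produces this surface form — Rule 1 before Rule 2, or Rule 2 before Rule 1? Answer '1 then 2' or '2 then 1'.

Order 1 then 2:
  1 Velar Palatalization: [luginolo] → [ludinolo]
  2 Spirantization: [ludinolo] → [luzinolo]
  result: [luzinolo]
Order 2 then 1:
  2 Spirantization: [luginolo] → [luhinolo]
  1 Velar Palatalization: no change — [luhinolo]
  result: [luhinolo]

1 then 2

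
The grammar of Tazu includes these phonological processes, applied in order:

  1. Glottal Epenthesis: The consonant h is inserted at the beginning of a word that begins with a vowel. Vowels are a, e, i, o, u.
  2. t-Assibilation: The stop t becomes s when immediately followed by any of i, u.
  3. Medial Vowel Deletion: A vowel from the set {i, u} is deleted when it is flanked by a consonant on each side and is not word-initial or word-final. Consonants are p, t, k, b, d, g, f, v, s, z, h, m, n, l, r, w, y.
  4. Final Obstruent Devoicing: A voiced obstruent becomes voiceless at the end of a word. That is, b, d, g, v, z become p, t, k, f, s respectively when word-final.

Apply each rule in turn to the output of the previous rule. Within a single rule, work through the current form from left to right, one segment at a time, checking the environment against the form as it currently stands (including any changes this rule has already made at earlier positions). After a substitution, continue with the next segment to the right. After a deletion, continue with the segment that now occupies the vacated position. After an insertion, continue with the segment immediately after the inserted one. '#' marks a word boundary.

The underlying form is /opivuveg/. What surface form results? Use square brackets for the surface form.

[hopvvek]

1 Glottal Epenthesis: [opivuveg] → [hopivuveg]
2 t-Assibilation: no change — [hopivuveg]
3 Medial Vowel Deletion: [hopivuveg] → [hopvveg]
4 Final Obstruent Devoicing: [hopvveg] → [hopvvek]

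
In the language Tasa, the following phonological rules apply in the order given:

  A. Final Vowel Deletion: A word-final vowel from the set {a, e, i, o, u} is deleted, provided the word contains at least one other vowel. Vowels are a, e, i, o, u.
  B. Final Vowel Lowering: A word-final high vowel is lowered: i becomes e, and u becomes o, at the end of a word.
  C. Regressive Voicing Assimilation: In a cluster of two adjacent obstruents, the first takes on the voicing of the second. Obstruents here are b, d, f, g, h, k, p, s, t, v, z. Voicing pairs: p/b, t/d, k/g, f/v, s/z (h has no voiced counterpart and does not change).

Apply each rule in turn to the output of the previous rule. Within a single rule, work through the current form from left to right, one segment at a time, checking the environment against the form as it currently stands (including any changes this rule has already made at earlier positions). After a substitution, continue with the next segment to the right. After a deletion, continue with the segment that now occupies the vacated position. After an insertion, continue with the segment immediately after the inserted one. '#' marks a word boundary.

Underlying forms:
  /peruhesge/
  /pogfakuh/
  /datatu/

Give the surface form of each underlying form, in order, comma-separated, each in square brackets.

/peruhesge/:
  A Final Vowel Deletion: [peruhesge] → [peruhesg]
  B Final Vowel Lowering: no change — [peruhesg]
  C Regressive Voicing Assimilation: [peruhesg] → [peruhezg]
/pogfakuh/:
  A Final Vowel Deletion: no change — [pogfakuh]
  B Final Vowel Lowering: no change — [pogfakuh]
  C Regressive Voicing Assimilation: [pogfakuh] → [pokfakuh]
/datatu/:
  A Final Vowel Deletion: [datatu] → [datat]
  B Final Vowel Lowering: no change — [datat]
  C Regressive Voicing Assimilation: no change — [datat]

[peruhezg], [pokfakuh], [datat]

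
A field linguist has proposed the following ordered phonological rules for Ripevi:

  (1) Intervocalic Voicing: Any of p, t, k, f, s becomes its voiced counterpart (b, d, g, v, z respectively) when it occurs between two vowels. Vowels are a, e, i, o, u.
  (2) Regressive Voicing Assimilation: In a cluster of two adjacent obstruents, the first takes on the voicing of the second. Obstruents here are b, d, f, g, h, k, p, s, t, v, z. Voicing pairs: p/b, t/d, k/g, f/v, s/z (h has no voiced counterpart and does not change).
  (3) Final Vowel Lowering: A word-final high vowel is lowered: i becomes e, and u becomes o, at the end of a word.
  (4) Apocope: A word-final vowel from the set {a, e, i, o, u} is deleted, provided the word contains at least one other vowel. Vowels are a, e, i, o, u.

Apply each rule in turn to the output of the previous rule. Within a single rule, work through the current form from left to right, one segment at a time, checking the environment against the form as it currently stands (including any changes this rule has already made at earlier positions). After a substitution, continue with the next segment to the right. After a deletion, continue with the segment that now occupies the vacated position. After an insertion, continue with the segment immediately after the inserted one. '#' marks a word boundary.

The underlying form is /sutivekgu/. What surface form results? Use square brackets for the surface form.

[sudivegg]

(1) Intervocalic Voicing: [sutivekgu] → [sudivekgu]
(2) Regressive Voicing Assimilation: [sudivekgu] → [sudiveggu]
(3) Final Vowel Lowering: [sudiveggu] → [sudiveggo]
(4) Apocope: [sudiveggo] → [sudivegg]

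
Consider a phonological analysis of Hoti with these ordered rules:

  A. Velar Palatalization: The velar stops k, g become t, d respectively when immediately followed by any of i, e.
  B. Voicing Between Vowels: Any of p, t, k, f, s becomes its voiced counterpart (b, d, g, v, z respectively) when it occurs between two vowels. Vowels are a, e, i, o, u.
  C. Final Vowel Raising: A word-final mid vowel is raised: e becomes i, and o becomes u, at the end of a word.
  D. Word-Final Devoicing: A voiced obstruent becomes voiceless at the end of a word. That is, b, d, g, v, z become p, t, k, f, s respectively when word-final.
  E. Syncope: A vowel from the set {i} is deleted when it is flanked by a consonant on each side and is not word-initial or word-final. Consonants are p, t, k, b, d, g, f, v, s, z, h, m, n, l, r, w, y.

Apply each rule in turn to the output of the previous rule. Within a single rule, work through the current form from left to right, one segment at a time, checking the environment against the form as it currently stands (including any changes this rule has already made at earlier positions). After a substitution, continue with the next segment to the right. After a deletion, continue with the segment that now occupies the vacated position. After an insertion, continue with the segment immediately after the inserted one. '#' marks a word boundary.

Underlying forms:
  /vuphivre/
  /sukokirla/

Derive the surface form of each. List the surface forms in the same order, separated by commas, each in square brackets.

[vuphvri], [sugodrla]

/vuphivre/:
  A Velar Palatalization: no change — [vuphivre]
  B Voicing Between Vowels: no change — [vuphivre]
  C Final Vowel Raising: [vuphivre] → [vuphivri]
  D Word-Final Devoicing: no change — [vuphivri]
  E Syncope: [vuphivri] → [vuphvri]
/sukokirla/:
  A Velar Palatalization: [sukokirla] → [sukotirla]
  B Voicing Between Vowels: [sukotirla] → [sugodirla]
  C Final Vowel Raising: no change — [sugodirla]
  D Word-Final Devoicing: no change — [sugodirla]
  E Syncope: [sugodirla] → [sugodrla]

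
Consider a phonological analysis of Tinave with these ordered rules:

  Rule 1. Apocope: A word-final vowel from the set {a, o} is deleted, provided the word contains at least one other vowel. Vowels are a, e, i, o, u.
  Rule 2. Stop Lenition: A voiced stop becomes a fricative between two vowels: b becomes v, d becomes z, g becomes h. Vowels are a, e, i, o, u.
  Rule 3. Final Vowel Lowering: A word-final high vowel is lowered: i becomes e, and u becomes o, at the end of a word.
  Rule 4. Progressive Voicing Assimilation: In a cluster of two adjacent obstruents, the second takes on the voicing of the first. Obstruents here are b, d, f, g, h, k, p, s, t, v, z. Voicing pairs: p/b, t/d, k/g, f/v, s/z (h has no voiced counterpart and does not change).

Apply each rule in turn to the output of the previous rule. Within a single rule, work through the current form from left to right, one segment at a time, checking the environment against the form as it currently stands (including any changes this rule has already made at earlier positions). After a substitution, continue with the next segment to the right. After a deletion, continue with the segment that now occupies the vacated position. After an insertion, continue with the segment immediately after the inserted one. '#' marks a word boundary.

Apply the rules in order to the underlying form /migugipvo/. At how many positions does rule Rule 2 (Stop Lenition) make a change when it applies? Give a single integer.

Rule 1 Apocope: [migugipvo] → [migugipv]
Rule 2 Stop Lenition: [migugipv] → [mihuhipv]
Rule 3 Final Vowel Lowering: no change — [mihuhipv]
Rule 4 Progressive Voicing Assimilation: [mihuhipv] → [mihuhipf]
Rule Rule 2 changed 2 position(s).

2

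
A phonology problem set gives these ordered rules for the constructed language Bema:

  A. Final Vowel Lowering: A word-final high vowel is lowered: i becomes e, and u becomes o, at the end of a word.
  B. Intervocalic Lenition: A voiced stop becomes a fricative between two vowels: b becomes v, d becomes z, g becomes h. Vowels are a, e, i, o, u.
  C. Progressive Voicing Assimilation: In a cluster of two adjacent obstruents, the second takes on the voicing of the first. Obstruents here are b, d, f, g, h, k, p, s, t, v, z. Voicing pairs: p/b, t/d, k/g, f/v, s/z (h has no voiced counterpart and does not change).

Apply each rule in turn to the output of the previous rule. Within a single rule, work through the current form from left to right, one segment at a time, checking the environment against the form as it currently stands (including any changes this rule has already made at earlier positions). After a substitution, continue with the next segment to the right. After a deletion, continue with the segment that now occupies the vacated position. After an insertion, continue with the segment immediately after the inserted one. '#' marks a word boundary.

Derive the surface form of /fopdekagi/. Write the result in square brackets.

[foptekahe]

A Final Vowel Lowering: [fopdekagi] → [fopdekage]
B Intervocalic Lenition: [fopdekage] → [fopdekahe]
C Progressive Voicing Assimilation: [fopdekahe] → [foptekahe]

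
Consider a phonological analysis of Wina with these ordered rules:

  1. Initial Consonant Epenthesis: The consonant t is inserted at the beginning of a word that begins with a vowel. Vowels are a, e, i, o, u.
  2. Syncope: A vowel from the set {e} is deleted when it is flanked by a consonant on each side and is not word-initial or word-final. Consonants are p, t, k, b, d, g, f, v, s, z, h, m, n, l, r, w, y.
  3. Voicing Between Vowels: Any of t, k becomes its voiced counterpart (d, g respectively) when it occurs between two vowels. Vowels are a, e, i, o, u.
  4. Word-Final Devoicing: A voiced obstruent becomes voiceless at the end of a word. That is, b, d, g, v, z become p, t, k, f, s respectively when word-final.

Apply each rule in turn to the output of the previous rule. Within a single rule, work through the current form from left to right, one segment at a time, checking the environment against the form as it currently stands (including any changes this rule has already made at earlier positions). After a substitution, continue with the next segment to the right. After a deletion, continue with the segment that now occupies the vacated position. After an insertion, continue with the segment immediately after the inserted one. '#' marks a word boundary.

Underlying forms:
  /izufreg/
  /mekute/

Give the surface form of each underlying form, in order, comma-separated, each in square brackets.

[tizufrk], [mkude]

/izufreg/:
  1 Initial Consonant Epenthesis: [izufreg] → [tizufreg]
  2 Syncope: [tizufreg] → [tizufrg]
  3 Voicing Between Vowels: no change — [tizufrg]
  4 Word-Final Devoicing: [tizufrg] → [tizufrk]
/mekute/:
  1 Initial Consonant Epenthesis: no change — [mekute]
  2 Syncope: [mekute] → [mkute]
  3 Voicing Between Vowels: [mkute] → [mkude]
  4 Word-Final Devoicing: no change — [mkude]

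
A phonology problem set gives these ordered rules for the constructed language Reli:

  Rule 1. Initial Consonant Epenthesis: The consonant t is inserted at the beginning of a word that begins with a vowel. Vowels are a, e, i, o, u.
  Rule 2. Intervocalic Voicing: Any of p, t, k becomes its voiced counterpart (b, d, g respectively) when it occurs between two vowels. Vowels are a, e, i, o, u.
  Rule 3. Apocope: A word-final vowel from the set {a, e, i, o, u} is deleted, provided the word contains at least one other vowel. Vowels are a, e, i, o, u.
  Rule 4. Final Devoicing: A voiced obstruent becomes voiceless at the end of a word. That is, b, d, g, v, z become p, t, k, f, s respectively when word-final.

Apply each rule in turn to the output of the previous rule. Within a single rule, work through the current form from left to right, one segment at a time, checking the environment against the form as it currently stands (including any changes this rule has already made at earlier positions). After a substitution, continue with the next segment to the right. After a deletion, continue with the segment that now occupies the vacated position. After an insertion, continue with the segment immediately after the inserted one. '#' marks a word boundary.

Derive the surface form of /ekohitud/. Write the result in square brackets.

Rule 1 Initial Consonant Epenthesis: [ekohitud] → [tekohitud]
Rule 2 Intervocalic Voicing: [tekohitud] → [tegohidud]
Rule 3 Apocope: no change — [tegohidud]
Rule 4 Final Devoicing: [tegohidud] → [tegohidut]

[tegohidut]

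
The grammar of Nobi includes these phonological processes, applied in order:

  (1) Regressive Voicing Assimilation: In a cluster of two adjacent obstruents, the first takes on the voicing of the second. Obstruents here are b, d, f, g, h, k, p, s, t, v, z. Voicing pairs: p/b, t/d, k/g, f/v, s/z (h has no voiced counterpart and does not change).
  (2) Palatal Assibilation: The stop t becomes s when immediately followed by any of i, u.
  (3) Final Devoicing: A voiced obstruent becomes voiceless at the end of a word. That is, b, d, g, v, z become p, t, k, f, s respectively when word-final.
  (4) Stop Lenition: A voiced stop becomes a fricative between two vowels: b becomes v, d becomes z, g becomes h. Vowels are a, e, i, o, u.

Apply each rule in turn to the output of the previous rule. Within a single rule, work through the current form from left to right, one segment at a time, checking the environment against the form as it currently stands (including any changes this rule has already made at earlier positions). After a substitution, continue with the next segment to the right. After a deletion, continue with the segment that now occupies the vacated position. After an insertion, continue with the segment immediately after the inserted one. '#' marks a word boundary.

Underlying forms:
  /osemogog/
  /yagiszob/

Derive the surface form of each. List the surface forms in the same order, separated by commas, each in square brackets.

/osemogog/:
  (1) Regressive Voicing Assimilation: no change — [osemogog]
  (2) Palatal Assibilation: no change — [osemogog]
  (3) Final Devoicing: [osemogog] → [osemogok]
  (4) Stop Lenition: [osemogok] → [osemohok]
/yagiszob/:
  (1) Regressive Voicing Assimilation: [yagiszob] → [yagizzob]
  (2) Palatal Assibilation: no change — [yagizzob]
  (3) Final Devoicing: [yagizzob] → [yagizzop]
  (4) Stop Lenition: [yagizzop] → [yahizzop]

[osemohok], [yahizzop]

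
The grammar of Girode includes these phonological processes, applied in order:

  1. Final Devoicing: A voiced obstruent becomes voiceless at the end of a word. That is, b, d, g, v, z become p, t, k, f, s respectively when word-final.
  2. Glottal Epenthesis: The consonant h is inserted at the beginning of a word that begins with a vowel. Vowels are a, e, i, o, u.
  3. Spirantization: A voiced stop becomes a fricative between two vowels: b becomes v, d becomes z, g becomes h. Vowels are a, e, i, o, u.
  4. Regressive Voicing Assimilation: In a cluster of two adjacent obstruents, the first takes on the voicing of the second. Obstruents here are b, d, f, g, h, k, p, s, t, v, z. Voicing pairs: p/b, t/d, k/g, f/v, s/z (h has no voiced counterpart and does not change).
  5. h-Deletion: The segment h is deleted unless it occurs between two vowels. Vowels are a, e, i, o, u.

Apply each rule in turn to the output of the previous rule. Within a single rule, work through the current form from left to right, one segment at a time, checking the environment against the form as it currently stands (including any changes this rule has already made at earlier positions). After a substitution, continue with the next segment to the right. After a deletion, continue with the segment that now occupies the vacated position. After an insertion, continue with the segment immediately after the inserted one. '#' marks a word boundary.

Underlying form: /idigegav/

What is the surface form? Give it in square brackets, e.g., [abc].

[izihehaf]

1 Final Devoicing: [idigegav] → [idigegaf]
2 Glottal Epenthesis: [idigegaf] → [hidigegaf]
3 Spirantization: [hidigegaf] → [hizihehaf]
4 Regressive Voicing Assimilation: no change — [hizihehaf]
5 h-Deletion: [hizihehaf] → [izihehaf]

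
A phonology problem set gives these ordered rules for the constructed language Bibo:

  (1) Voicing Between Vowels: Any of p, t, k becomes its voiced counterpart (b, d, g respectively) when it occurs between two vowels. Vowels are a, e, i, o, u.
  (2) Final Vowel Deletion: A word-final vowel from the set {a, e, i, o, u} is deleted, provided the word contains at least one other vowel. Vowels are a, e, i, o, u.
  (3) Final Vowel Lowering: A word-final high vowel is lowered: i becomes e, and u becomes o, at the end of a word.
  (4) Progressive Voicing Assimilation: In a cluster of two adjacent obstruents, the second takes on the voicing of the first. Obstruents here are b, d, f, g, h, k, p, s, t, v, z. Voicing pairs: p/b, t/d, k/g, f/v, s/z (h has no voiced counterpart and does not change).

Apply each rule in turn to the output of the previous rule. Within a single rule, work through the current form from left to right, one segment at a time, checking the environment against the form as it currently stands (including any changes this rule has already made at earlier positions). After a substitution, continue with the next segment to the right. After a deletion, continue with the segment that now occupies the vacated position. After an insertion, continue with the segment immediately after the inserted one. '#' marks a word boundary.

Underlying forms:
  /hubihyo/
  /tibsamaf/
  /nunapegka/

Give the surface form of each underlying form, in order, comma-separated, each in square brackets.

[hubihy], [tibzamaf], [nunabegg]

/hubihyo/:
  (1) Voicing Between Vowels: no change — [hubihyo]
  (2) Final Vowel Deletion: [hubihyo] → [hubihy]
  (3) Final Vowel Lowering: no change — [hubihy]
  (4) Progressive Voicing Assimilation: no change — [hubihy]
/tibsamaf/:
  (1) Voicing Between Vowels: no change — [tibsamaf]
  (2) Final Vowel Deletion: no change — [tibsamaf]
  (3) Final Vowel Lowering: no change — [tibsamaf]
  (4) Progressive Voicing Assimilation: [tibsamaf] → [tibzamaf]
/nunapegka/:
  (1) Voicing Between Vowels: [nunapegka] → [nunabegka]
  (2) Final Vowel Deletion: [nunabegka] → [nunabegk]
  (3) Final Vowel Lowering: no change — [nunabegk]
  (4) Progressive Voicing Assimilation: [nunabegk] → [nunabegg]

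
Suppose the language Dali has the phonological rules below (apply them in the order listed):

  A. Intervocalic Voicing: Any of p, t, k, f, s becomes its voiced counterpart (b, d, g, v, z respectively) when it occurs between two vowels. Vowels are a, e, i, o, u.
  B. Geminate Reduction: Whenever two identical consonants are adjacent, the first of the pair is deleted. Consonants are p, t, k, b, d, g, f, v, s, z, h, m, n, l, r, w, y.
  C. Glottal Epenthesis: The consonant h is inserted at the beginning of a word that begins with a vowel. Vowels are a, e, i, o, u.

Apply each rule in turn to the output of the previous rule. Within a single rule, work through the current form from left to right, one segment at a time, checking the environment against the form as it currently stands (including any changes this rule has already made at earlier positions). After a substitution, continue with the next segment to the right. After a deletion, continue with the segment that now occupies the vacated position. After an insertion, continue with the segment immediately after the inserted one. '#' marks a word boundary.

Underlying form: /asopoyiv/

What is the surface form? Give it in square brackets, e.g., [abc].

[hazoboyiv]

A Intervocalic Voicing: [asopoyiv] → [azoboyiv]
B Geminate Reduction: no change — [azoboyiv]
C Glottal Epenthesis: [azoboyiv] → [hazoboyiv]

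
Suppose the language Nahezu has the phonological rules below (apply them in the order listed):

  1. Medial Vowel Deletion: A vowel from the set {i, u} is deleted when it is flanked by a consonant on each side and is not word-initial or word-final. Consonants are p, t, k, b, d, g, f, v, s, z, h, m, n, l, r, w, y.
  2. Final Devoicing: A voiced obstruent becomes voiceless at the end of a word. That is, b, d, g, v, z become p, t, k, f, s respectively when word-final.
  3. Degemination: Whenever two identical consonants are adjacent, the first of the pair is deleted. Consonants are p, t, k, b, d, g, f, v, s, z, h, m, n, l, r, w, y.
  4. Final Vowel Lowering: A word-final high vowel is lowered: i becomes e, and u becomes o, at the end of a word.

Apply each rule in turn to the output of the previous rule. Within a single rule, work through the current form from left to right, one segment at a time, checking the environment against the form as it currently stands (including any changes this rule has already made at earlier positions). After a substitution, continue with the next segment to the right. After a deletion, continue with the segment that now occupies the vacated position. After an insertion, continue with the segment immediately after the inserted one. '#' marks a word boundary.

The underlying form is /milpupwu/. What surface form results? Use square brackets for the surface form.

1 Medial Vowel Deletion: [milpupwu] → [mlppwu]
2 Final Devoicing: no change — [mlppwu]
3 Degemination: [mlppwu] → [mlpwu]
4 Final Vowel Lowering: [mlpwu] → [mlpwo]

[mlpwo]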